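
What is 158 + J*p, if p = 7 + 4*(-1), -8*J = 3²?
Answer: 1237/8 ≈ 154.63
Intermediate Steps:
J = -9/8 (J = -⅛*3² = -⅛*9 = -9/8 ≈ -1.1250)
p = 3 (p = 7 - 4 = 3)
158 + J*p = 158 - 9/8*3 = 158 - 27/8 = 1237/8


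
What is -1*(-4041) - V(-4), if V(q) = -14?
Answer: 4055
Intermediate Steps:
-1*(-4041) - V(-4) = -1*(-4041) - 1*(-14) = 4041 + 14 = 4055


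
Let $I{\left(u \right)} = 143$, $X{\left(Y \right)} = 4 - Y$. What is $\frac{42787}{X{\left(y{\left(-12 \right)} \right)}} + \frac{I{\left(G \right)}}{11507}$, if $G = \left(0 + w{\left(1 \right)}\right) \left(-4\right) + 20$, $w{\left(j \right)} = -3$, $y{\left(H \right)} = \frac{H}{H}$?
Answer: $\frac{492350438}{34521} \approx 14262.0$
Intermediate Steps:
$y{\left(H \right)} = 1$
$G = 32$ ($G = \left(0 - 3\right) \left(-4\right) + 20 = \left(-3\right) \left(-4\right) + 20 = 12 + 20 = 32$)
$\frac{42787}{X{\left(y{\left(-12 \right)} \right)}} + \frac{I{\left(G \right)}}{11507} = \frac{42787}{4 - 1} + \frac{143}{11507} = \frac{42787}{4 - 1} + 143 \cdot \frac{1}{11507} = \frac{42787}{3} + \frac{143}{11507} = \frac{492350438}{34521}$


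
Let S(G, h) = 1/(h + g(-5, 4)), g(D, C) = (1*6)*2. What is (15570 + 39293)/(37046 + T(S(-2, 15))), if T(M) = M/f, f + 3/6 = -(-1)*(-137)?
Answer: 407357775/275066548 ≈ 1.4809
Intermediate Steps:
g(D, C) = 12 (g(D, C) = 6*2 = 12)
S(G, h) = 1/(12 + h) (S(G, h) = 1/(h + 12) = 1/(12 + h))
f = -275/2 (f = -½ - (-1)*(-137) = -½ - 1*137 = -½ - 137 = -275/2 ≈ -137.50)
T(M) = -2*M/275 (T(M) = M/(-275/2) = M*(-2/275) = -2*M/275)
(15570 + 39293)/(37046 + T(S(-2, 15))) = (15570 + 39293)/(37046 - 2/(275*(12 + 15))) = 54863/(37046 - 2/275/27) = 54863/(37046 - 2/275*1/27) = 54863/(37046 - 2/7425) = 54863/(275066548/7425) = 54863*(7425/275066548) = 407357775/275066548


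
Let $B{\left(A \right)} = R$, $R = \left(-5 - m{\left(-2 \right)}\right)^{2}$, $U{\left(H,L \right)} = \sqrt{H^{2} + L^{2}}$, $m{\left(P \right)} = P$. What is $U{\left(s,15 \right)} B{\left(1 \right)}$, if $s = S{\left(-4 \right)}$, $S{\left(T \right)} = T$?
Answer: $9 \sqrt{241} \approx 139.72$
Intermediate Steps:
$s = -4$
$R = 9$ ($R = \left(-5 - -2\right)^{2} = \left(-5 + 2\right)^{2} = \left(-3\right)^{2} = 9$)
$B{\left(A \right)} = 9$
$U{\left(s,15 \right)} B{\left(1 \right)} = \sqrt{\left(-4\right)^{2} + 15^{2}} \cdot 9 = \sqrt{16 + 225} \cdot 9 = \sqrt{241} \cdot 9 = 9 \sqrt{241}$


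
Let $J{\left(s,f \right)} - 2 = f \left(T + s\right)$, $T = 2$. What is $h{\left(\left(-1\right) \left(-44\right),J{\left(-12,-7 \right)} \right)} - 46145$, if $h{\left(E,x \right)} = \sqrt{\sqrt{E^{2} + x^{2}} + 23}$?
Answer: $-46145 + \sqrt{23 + 4 \sqrt{445}} \approx -46135.0$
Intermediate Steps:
$J{\left(s,f \right)} = 2 + f \left(2 + s\right)$
$h{\left(E,x \right)} = \sqrt{23 + \sqrt{E^{2} + x^{2}}}$
$h{\left(\left(-1\right) \left(-44\right),J{\left(-12,-7 \right)} \right)} - 46145 = \sqrt{23 + \sqrt{\left(\left(-1\right) \left(-44\right)\right)^{2} + \left(2 + 2 \left(-7\right) - -84\right)^{2}}} - 46145 = \sqrt{23 + \sqrt{44^{2} + \left(2 - 14 + 84\right)^{2}}} - 46145 = \sqrt{23 + \sqrt{1936 + 72^{2}}} - 46145 = \sqrt{23 + \sqrt{1936 + 5184}} - 46145 = \sqrt{23 + \sqrt{7120}} - 46145 = \sqrt{23 + 4 \sqrt{445}} - 46145 = -46145 + \sqrt{23 + 4 \sqrt{445}}$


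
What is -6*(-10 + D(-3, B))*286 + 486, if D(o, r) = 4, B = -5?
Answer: 10782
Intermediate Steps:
-6*(-10 + D(-3, B))*286 + 486 = -6*(-10 + 4)*286 + 486 = -6*(-6)*286 + 486 = 36*286 + 486 = 10296 + 486 = 10782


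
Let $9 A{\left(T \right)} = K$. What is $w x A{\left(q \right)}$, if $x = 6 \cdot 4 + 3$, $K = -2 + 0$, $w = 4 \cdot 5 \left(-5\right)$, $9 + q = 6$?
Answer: $600$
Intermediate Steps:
$q = -3$ ($q = -9 + 6 = -3$)
$w = -100$ ($w = 20 \left(-5\right) = -100$)
$K = -2$
$x = 27$ ($x = 24 + 3 = 27$)
$A{\left(T \right)} = - \frac{2}{9}$ ($A{\left(T \right)} = \frac{1}{9} \left(-2\right) = - \frac{2}{9}$)
$w x A{\left(q \right)} = \left(-100\right) 27 \left(- \frac{2}{9}\right) = \left(-2700\right) \left(- \frac{2}{9}\right) = 600$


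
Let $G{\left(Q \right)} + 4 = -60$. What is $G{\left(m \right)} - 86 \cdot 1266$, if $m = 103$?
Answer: $-108940$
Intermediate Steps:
$G{\left(Q \right)} = -64$ ($G{\left(Q \right)} = -4 - 60 = -64$)
$G{\left(m \right)} - 86 \cdot 1266 = -64 - 86 \cdot 1266 = -64 - 108876 = -108940$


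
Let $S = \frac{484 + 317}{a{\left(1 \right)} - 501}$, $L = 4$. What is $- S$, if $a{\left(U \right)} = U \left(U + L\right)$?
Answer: $\frac{801}{496} \approx 1.6149$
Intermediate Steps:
$a{\left(U \right)} = U \left(4 + U\right)$ ($a{\left(U \right)} = U \left(U + 4\right) = U \left(4 + U\right)$)
$S = - \frac{801}{496}$ ($S = \frac{484 + 317}{1 \left(4 + 1\right) - 501} = \frac{801}{1 \cdot 5 - 501} = \frac{801}{5 - 501} = \frac{801}{-496} = 801 \left(- \frac{1}{496}\right) = - \frac{801}{496} \approx -1.6149$)
$- S = \left(-1\right) \left(- \frac{801}{496}\right) = \frac{801}{496}$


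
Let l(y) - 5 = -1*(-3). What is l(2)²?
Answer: 64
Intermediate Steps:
l(y) = 8 (l(y) = 5 - 1*(-3) = 5 + 3 = 8)
l(2)² = 8² = 64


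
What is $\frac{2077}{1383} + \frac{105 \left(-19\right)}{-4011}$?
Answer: $\frac{528092}{264153} \approx 1.9992$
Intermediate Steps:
$\frac{2077}{1383} + \frac{105 \left(-19\right)}{-4011} = 2077 \cdot \frac{1}{1383} - - \frac{95}{191} = \frac{2077}{1383} + \frac{95}{191} = \frac{528092}{264153}$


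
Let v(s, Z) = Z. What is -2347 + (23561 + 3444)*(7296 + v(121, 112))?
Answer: 200050693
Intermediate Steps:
-2347 + (23561 + 3444)*(7296 + v(121, 112)) = -2347 + (23561 + 3444)*(7296 + 112) = -2347 + 27005*7408 = -2347 + 200053040 = 200050693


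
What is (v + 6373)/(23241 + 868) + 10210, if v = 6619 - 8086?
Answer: 246157796/24109 ≈ 10210.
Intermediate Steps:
v = -1467
(v + 6373)/(23241 + 868) + 10210 = (-1467 + 6373)/(23241 + 868) + 10210 = 4906/24109 + 10210 = 246157796/24109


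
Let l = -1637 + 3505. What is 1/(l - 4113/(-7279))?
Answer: 7279/13601285 ≈ 0.00053517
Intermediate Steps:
l = 1868
1/(l - 4113/(-7279)) = 1/(1868 - 4113/(-7279)) = 1/(1868 - 4113*(-1/7279)) = 1/(1868 + 4113/7279) = 1/(13601285/7279) = 7279/13601285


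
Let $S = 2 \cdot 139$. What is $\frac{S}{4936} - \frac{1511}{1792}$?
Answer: $- \frac{870015}{1105664} \approx -0.78687$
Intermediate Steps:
$S = 278$
$\frac{S}{4936} - \frac{1511}{1792} = \frac{278}{4936} - \frac{1511}{1792} = 278 \cdot \frac{1}{4936} - \frac{1511}{1792} = \frac{139}{2468} - \frac{1511}{1792} = - \frac{870015}{1105664}$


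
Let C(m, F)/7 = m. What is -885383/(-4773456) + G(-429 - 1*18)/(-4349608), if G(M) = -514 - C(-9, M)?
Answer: 11747627465/63300800016 ≈ 0.18558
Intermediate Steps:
C(m, F) = 7*m
G(M) = -451 (G(M) = -514 - 7*(-9) = -514 - 1*(-63) = -514 + 63 = -451)
-885383/(-4773456) + G(-429 - 1*18)/(-4349608) = -885383/(-4773456) - 451/(-4349608) = -885383*(-1/4773456) - 451*(-1/4349608) = 885383/4773456 + 11/106088 = 11747627465/63300800016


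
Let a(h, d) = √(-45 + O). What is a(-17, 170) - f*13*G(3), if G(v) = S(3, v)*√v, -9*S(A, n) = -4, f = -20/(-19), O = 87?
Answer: √42 - 1040*√3/171 ≈ -4.0534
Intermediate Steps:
f = 20/19 (f = -20*(-1/19) = 20/19 ≈ 1.0526)
S(A, n) = 4/9 (S(A, n) = -⅑*(-4) = 4/9)
a(h, d) = √42 (a(h, d) = √(-45 + 87) = √42)
G(v) = 4*√v/9
a(-17, 170) - f*13*G(3) = √42 - (20/19)*13*4*√3/9 = √42 - 260*4*√3/9/19 = √42 - 1040*√3/171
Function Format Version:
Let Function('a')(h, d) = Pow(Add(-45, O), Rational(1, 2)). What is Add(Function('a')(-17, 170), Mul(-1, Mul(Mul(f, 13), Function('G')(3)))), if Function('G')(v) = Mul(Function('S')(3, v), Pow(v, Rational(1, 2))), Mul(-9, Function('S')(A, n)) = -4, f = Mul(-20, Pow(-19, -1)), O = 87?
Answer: Add(Pow(42, Rational(1, 2)), Mul(Rational(-1040, 171), Pow(3, Rational(1, 2)))) ≈ -4.0534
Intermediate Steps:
f = Rational(20, 19) (f = Mul(-20, Rational(-1, 19)) = Rational(20, 19) ≈ 1.0526)
Function('S')(A, n) = Rational(4, 9) (Function('S')(A, n) = Mul(Rational(-1, 9), -4) = Rational(4, 9))
Function('a')(h, d) = Pow(42, Rational(1, 2)) (Function('a')(h, d) = Pow(Add(-45, 87), Rational(1, 2)) = Pow(42, Rational(1, 2)))
Function('G')(v) = Mul(Rational(4, 9), Pow(v, Rational(1, 2)))
Add(Function('a')(-17, 170), Mul(-1, Mul(Mul(f, 13), Function('G')(3)))) = Add(Pow(42, Rational(1, 2)), Mul(-1, Mul(Mul(Rational(20, 19), 13), Mul(Rational(4, 9), Pow(3, Rational(1, 2)))))) = Add(Pow(42, Rational(1, 2)), Mul(-1, Mul(Rational(260, 19), Mul(Rational(4, 9), Pow(3, Rational(1, 2)))))) = Add(Pow(42, Rational(1, 2)), Mul(-1, Mul(Rational(1040, 171), Pow(3, Rational(1, 2))))) = Add(Pow(42, Rational(1, 2)), Mul(Rational(-1040, 171), Pow(3, Rational(1, 2))))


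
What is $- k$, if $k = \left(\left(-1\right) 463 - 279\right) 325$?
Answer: $241150$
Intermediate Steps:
$k = -241150$ ($k = \left(-463 - 279\right) 325 = \left(-742\right) 325 = -241150$)
$- k = \left(-1\right) \left(-241150\right) = 241150$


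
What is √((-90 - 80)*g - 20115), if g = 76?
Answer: I*√33035 ≈ 181.76*I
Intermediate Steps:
√((-90 - 80)*g - 20115) = √((-90 - 80)*76 - 20115) = √(-170*76 - 20115) = √(-12920 - 20115) = √(-33035) = I*√33035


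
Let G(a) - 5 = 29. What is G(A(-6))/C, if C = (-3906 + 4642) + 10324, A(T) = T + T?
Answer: 17/5530 ≈ 0.0030741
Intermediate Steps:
A(T) = 2*T
G(a) = 34 (G(a) = 5 + 29 = 34)
C = 11060 (C = 736 + 10324 = 11060)
G(A(-6))/C = 34/11060 = 34*(1/11060) = 17/5530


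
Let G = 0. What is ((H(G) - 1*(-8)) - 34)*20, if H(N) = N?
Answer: -520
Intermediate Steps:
((H(G) - 1*(-8)) - 34)*20 = ((0 - 1*(-8)) - 34)*20 = ((0 + 8) - 34)*20 = (8 - 34)*20 = -26*20 = -520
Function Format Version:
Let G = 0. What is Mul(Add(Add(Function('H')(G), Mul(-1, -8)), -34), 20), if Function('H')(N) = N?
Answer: -520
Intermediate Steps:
Mul(Add(Add(Function('H')(G), Mul(-1, -8)), -34), 20) = Mul(Add(Add(0, Mul(-1, -8)), -34), 20) = Mul(Add(Add(0, 8), -34), 20) = Mul(Add(8, -34), 20) = Mul(-26, 20) = -520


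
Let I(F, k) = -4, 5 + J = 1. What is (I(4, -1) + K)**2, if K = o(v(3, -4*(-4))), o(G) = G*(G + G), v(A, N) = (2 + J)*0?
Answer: 16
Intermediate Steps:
J = -4 (J = -5 + 1 = -4)
v(A, N) = 0 (v(A, N) = (2 - 4)*0 = -2*0 = 0)
o(G) = 2*G**2 (o(G) = G*(2*G) = 2*G**2)
K = 0 (K = 2*0**2 = 2*0 = 0)
(I(4, -1) + K)**2 = (-4 + 0)**2 = (-4)**2 = 16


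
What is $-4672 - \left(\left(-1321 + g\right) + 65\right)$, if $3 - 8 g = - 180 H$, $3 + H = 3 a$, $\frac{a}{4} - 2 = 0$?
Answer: $- \frac{31111}{8} \approx -3888.9$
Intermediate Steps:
$a = 8$ ($a = 8 + 4 \cdot 0 = 8 + 0 = 8$)
$H = 21$ ($H = -3 + 3 \cdot 8 = -3 + 24 = 21$)
$g = \frac{3783}{8}$ ($g = \frac{3}{8} - \frac{\left(-180\right) 21}{8} = \frac{3}{8} - - \frac{945}{2} = \frac{3}{8} + \frac{945}{2} = \frac{3783}{8} \approx 472.88$)
$-4672 - \left(\left(-1321 + g\right) + 65\right) = -4672 - \left(\left(-1321 + \frac{3783}{8}\right) + 65\right) = -4672 - \left(- \frac{6785}{8} + 65\right) = -4672 - - \frac{6265}{8} = -4672 + \frac{6265}{8} = - \frac{31111}{8}$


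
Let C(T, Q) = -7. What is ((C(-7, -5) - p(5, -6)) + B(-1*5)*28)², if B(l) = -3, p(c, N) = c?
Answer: 9216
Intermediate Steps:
((C(-7, -5) - p(5, -6)) + B(-1*5)*28)² = ((-7 - 1*5) - 3*28)² = ((-7 - 5) - 84)² = (-12 - 84)² = (-96)² = 9216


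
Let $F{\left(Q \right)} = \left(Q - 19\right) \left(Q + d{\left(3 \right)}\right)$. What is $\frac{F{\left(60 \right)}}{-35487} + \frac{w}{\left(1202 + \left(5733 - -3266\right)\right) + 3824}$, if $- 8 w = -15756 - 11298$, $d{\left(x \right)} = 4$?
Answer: $\frac{110942083}{663606900} \approx 0.16718$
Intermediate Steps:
$w = \frac{13527}{4}$ ($w = - \frac{-15756 - 11298}{8} = \left(- \frac{1}{8}\right) \left(-27054\right) = \frac{13527}{4} \approx 3381.8$)
$F{\left(Q \right)} = \left(-19 + Q\right) \left(4 + Q\right)$ ($F{\left(Q \right)} = \left(Q - 19\right) \left(Q + 4\right) = \left(-19 + Q\right) \left(4 + Q\right)$)
$\frac{F{\left(60 \right)}}{-35487} + \frac{w}{\left(1202 + \left(5733 - -3266\right)\right) + 3824} = \frac{-76 + 60^{2} - 900}{-35487} + \frac{13527}{4 \left(\left(1202 + \left(5733 - -3266\right)\right) + 3824\right)} = \left(-76 + 3600 - 900\right) \left(- \frac{1}{35487}\right) + \frac{13527}{4 \left(\left(1202 + \left(5733 + 3266\right)\right) + 3824\right)} = 2624 \left(- \frac{1}{35487}\right) + \frac{13527}{4 \left(\left(1202 + 8999\right) + 3824\right)} = - \frac{2624}{35487} + \frac{13527}{4 \left(10201 + 3824\right)} = - \frac{2624}{35487} + \frac{13527}{4 \cdot 14025} = - \frac{2624}{35487} + \frac{13527}{4} \cdot \frac{1}{14025} = - \frac{2624}{35487} + \frac{4509}{18700} = \frac{110942083}{663606900}$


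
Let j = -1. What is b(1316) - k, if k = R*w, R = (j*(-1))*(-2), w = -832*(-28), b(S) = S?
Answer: 47908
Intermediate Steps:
w = 23296
R = -2 (R = -1*(-1)*(-2) = 1*(-2) = -2)
k = -46592 (k = -2*23296 = -46592)
b(1316) - k = 1316 - 1*(-46592) = 1316 + 46592 = 47908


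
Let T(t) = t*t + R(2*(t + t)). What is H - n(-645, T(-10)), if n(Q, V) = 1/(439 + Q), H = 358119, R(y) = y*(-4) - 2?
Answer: 73772515/206 ≈ 3.5812e+5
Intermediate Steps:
R(y) = -2 - 4*y (R(y) = -4*y - 2 = -2 - 4*y)
T(t) = -2 + t² - 16*t (T(t) = t*t + (-2 - 8*(t + t)) = t² + (-2 - 8*2*t) = t² + (-2 - 16*t) = -2 + t² - 16*t)
H - n(-645, T(-10)) = 358119 - 1/(439 - 645) = 358119 - 1/(-206) = 358119 - 1*(-1/206) = 358119 + 1/206 = 73772515/206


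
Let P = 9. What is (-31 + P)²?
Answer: 484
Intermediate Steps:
(-31 + P)² = (-31 + 9)² = (-22)² = 484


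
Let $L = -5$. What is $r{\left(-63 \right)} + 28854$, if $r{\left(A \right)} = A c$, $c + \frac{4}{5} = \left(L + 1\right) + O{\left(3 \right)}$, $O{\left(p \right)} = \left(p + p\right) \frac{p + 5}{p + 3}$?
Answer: $\frac{143262}{5} \approx 28652.0$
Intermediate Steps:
$O{\left(p \right)} = \frac{2 p \left(5 + p\right)}{3 + p}$ ($O{\left(p \right)} = 2 p \frac{5 + p}{3 + p} = \frac{2 p \left(5 + p\right)}{3 + p}$)
$c = \frac{16}{5}$ ($c = - \frac{4}{5} + \left(\left(-5 + 1\right) + 2 \cdot 3 \frac{1}{3 + 3} \left(5 + 3\right)\right) = - \frac{4}{5} - \left(4 - 6 \cdot \frac{1}{6} \cdot 8\right) = - \frac{4}{5} - \left(4 - 1 \cdot 8\right) = - \frac{4}{5} + \left(-4 + 8\right) = - \frac{4}{5} + 4 = \frac{16}{5} \approx 3.2$)
$r{\left(A \right)} = \frac{16 A}{5}$ ($r{\left(A \right)} = A \frac{16}{5} = \frac{16 A}{5}$)
$r{\left(-63 \right)} + 28854 = \frac{16}{5} \left(-63\right) + 28854 = - \frac{1008}{5} + 28854 = \frac{143262}{5}$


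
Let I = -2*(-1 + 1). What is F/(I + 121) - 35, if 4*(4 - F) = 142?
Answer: -8533/242 ≈ -35.260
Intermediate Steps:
F = -63/2 (F = 4 - 1/4*142 = 4 - 71/2 = -63/2 ≈ -31.500)
I = 0 (I = -2*0 = 0)
F/(I + 121) - 35 = -63/2/(0 + 121) - 35 = -63/2/121 - 35 = (1/121)*(-63/2) - 35 = -63/242 - 35 = -8533/242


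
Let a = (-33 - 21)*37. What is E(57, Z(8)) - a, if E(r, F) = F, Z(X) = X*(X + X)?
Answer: 2126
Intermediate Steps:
a = -1998 (a = -54*37 = -1998)
Z(X) = 2*X² (Z(X) = X*(2*X) = 2*X²)
E(57, Z(8)) - a = 2*8² - 1*(-1998) = 2*64 + 1998 = 128 + 1998 = 2126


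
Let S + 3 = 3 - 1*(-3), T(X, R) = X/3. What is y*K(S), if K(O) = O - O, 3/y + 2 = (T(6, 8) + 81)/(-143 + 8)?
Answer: 0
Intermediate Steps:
T(X, R) = X/3 (T(X, R) = X*(⅓) = X/3)
y = -405/353 (y = 3/(-2 + ((⅓)*6 + 81)/(-143 + 8)) = 3/(-2 + (2 + 81)/(-135)) = 3/(-2 + 83*(-1/135)) = 3/(-2 - 83/135) = 3/(-353/135) = 3*(-135/353) = -405/353 ≈ -1.1473)
S = 3 (S = -3 + (3 - 1*(-3)) = -3 + (3 + 3) = -3 + 6 = 3)
K(O) = 0
y*K(S) = -405/353*0 = 0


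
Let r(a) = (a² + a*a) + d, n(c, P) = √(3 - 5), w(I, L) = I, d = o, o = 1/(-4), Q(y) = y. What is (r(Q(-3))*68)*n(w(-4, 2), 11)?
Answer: 1207*I*√2 ≈ 1707.0*I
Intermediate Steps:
o = -¼ ≈ -0.25000
d = -¼ ≈ -0.25000
n(c, P) = I*√2 (n(c, P) = √(-2) = I*√2)
r(a) = -¼ + 2*a² (r(a) = (a² + a*a) - ¼ = (a² + a²) - ¼ = 2*a² - ¼ = -¼ + 2*a²)
(r(Q(-3))*68)*n(w(-4, 2), 11) = ((-¼ + 2*(-3)²)*68)*(I*√2) = ((-¼ + 2*9)*68)*(I*√2) = ((-¼ + 18)*68)*(I*√2) = ((71/4)*68)*(I*√2) = 1207*(I*√2) = 1207*I*√2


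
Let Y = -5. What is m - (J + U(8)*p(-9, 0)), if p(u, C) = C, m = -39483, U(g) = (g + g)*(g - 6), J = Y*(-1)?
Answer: -39488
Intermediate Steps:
J = 5 (J = -5*(-1) = 5)
U(g) = 2*g*(-6 + g) (U(g) = (2*g)*(-6 + g) = 2*g*(-6 + g))
m - (J + U(8)*p(-9, 0)) = -39483 - (5 + (2*8*(-6 + 8))*0) = -39483 - (5 + (2*8*2)*0) = -39483 - (5 + 32*0) = -39483 - (5 + 0) = -39483 - 1*5 = -39483 - 5 = -39488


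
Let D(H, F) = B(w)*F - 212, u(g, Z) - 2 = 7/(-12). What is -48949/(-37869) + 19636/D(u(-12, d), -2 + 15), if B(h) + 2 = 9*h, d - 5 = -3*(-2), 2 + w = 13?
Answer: 794943185/39724581 ≈ 20.011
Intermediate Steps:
w = 11 (w = -2 + 13 = 11)
d = 11 (d = 5 - 3*(-2) = 5 + 6 = 11)
u(g, Z) = 17/12 (u(g, Z) = 2 + 7/(-12) = 2 + 7*(-1/12) = 2 - 7/12 = 17/12)
B(h) = -2 + 9*h
D(H, F) = -212 + 97*F (D(H, F) = (-2 + 9*11)*F - 212 = (-2 + 99)*F - 212 = 97*F - 212 = -212 + 97*F)
-48949/(-37869) + 19636/D(u(-12, d), -2 + 15) = -48949/(-37869) + 19636/(-212 + 97*(-2 + 15)) = -48949*(-1/37869) + 19636/(-212 + 97*13) = 48949/37869 + 19636/(-212 + 1261) = 48949/37869 + 19636/1049 = 794943185/39724581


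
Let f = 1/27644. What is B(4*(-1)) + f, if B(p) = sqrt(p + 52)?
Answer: 1/27644 + 4*sqrt(3) ≈ 6.9282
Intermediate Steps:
f = 1/27644 ≈ 3.6174e-5
B(p) = sqrt(52 + p)
B(4*(-1)) + f = sqrt(52 + 4*(-1)) + 1/27644 = sqrt(52 - 4) + 1/27644 = sqrt(48) + 1/27644 = 4*sqrt(3) + 1/27644 = 1/27644 + 4*sqrt(3)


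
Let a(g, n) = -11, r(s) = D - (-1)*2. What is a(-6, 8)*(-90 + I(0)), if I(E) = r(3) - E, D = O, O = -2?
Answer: 990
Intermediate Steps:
D = -2
r(s) = 0 (r(s) = -2 - (-1)*2 = -2 - 1*(-2) = -2 + 2 = 0)
I(E) = -E (I(E) = 0 - E = -E)
a(-6, 8)*(-90 + I(0)) = -11*(-90 - 1*0) = -11*(-90 + 0) = -11*(-90) = 990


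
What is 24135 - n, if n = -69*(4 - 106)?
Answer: 17097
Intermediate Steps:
n = 7038 (n = -69*(-102) = 7038)
24135 - n = 24135 - 1*7038 = 24135 - 7038 = 17097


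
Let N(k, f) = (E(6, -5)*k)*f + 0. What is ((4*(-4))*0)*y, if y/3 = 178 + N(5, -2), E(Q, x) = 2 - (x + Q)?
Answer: 0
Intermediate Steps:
E(Q, x) = 2 - Q - x (E(Q, x) = 2 - (Q + x) = 2 + (-Q - x) = 2 - Q - x)
N(k, f) = f*k (N(k, f) = ((2 - 1*6 - 1*(-5))*k)*f + 0 = ((2 - 6 + 5)*k)*f + 0 = (1*k)*f + 0 = k*f + 0 = f*k + 0 = f*k)
y = 504 (y = 3*(178 - 2*5) = 3*(178 - 10) = 3*168 = 504)
((4*(-4))*0)*y = ((4*(-4))*0)*504 = -16*0*504 = 0*504 = 0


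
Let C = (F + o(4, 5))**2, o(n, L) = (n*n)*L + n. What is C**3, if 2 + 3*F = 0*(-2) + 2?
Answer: 351298031616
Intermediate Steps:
o(n, L) = n + L*n**2 (o(n, L) = n**2*L + n = L*n**2 + n = n + L*n**2)
F = 0 (F = -2/3 + (0*(-2) + 2)/3 = -2/3 + (0 + 2)/3 = -2/3 + (1/3)*2 = -2/3 + 2/3 = 0)
C = 7056 (C = (0 + 4*(1 + 5*4))**2 = (0 + 4*(1 + 20))**2 = (0 + 4*21)**2 = (0 + 84)**2 = 84**2 = 7056)
C**3 = 7056**3 = 351298031616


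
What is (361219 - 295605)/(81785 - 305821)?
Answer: -32807/112018 ≈ -0.29287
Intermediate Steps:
(361219 - 295605)/(81785 - 305821) = 65614/(-224036) = 65614*(-1/224036) = -32807/112018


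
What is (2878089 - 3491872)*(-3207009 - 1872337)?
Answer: 3117616225918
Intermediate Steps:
(2878089 - 3491872)*(-3207009 - 1872337) = -613783*(-5079346) = 3117616225918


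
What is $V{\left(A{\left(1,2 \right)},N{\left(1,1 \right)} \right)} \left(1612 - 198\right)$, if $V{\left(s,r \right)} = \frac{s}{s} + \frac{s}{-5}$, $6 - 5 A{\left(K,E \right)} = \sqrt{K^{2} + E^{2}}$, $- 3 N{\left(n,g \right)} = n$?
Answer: $\frac{26866}{25} + \frac{1414 \sqrt{5}}{25} \approx 1201.1$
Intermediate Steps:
$N{\left(n,g \right)} = - \frac{n}{3}$
$A{\left(K,E \right)} = \frac{6}{5} - \frac{\sqrt{E^{2} + K^{2}}}{5}$ ($A{\left(K,E \right)} = \frac{6}{5} - \frac{\sqrt{K^{2} + E^{2}}}{5} = \frac{6}{5} - \frac{\sqrt{E^{2} + K^{2}}}{5}$)
$V{\left(s,r \right)} = 1 - \frac{s}{5}$ ($V{\left(s,r \right)} = 1 + s \left(- \frac{1}{5}\right) = 1 - \frac{s}{5}$)
$V{\left(A{\left(1,2 \right)},N{\left(1,1 \right)} \right)} \left(1612 - 198\right) = \left(1 - \frac{\frac{6}{5} - \frac{\sqrt{2^{2} + 1^{2}}}{5}}{5}\right) \left(1612 - 198\right) = \left(1 - \frac{\frac{6}{5} - \frac{\sqrt{4 + 1}}{5}}{5}\right) \left(1612 - 198\right) = \left(1 - \frac{\frac{6}{5} - \frac{\sqrt{5}}{5}}{5}\right) 1414 = \left(1 - \left(\frac{6}{25} - \frac{\sqrt{5}}{25}\right)\right) 1414 = \left(\frac{19}{25} + \frac{\sqrt{5}}{25}\right) 1414 = \frac{26866}{25} + \frac{1414 \sqrt{5}}{25}$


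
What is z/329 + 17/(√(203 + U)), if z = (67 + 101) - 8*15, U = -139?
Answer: 5977/2632 ≈ 2.2709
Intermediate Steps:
z = 48 (z = 168 - 120 = 48)
z/329 + 17/(√(203 + U)) = 48/329 + 17/(√(203 - 139)) = 48*(1/329) + 17/(√64) = 48/329 + 17/8 = 5977/2632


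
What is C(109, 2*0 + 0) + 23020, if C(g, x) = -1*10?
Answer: 23010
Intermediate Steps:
C(g, x) = -10
C(109, 2*0 + 0) + 23020 = -10 + 23020 = 23010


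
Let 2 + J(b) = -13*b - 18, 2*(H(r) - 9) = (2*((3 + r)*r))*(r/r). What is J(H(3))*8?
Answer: -2968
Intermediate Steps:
H(r) = 9 + r*(3 + r) (H(r) = 9 + ((2*((3 + r)*r))*(r/r))/2 = 9 + ((2*(r*(3 + r)))*1)/2 = 9 + ((2*r*(3 + r))*1)/2 = 9 + (2*r*(3 + r))/2 = 9 + r*(3 + r))
J(b) = -20 - 13*b (J(b) = -2 + (-13*b - 18) = -2 + (-18 - 13*b) = -20 - 13*b)
J(H(3))*8 = (-20 - 13*(9 + 3² + 3*3))*8 = (-20 - 13*(9 + 9 + 9))*8 = (-20 - 13*27)*8 = (-20 - 351)*8 = -371*8 = -2968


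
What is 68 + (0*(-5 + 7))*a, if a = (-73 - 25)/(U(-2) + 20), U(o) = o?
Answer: 68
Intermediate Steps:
a = -49/9 (a = (-73 - 25)/(-2 + 20) = -98/18 = -98*1/18 = -49/9 ≈ -5.4444)
68 + (0*(-5 + 7))*a = 68 + (0*(-5 + 7))*(-49/9) = 68 + (0*2)*(-49/9) = 68 + 0*(-49/9) = 68 + 0 = 68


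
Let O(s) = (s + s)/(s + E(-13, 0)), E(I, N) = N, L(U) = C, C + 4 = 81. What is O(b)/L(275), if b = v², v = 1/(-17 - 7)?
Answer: 2/77 ≈ 0.025974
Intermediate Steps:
C = 77 (C = -4 + 81 = 77)
L(U) = 77
v = -1/24 (v = 1/(-24) = -1/24 ≈ -0.041667)
b = 1/576 (b = (-1/24)² = 1/576 ≈ 0.0017361)
O(s) = 2 (O(s) = (s + s)/(s + 0) = (2*s)/s = 2)
O(b)/L(275) = 2/77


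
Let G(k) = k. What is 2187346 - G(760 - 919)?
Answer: 2187505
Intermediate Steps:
2187346 - G(760 - 919) = 2187346 - (760 - 919) = 2187346 - 1*(-159) = 2187346 + 159 = 2187505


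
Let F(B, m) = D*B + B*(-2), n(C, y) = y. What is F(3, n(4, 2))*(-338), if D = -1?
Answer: 3042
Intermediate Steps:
F(B, m) = -3*B (F(B, m) = -B + B*(-2) = -B - 2*B = -3*B)
F(3, n(4, 2))*(-338) = -3*3*(-338) = -9*(-338) = 3042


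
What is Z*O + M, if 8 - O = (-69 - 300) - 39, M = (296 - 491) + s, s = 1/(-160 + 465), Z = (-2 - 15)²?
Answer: 36608846/305 ≈ 1.2003e+5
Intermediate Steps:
Z = 289 (Z = (-17)² = 289)
s = 1/305 ≈ 0.0032787
M = -59474/305 (M = (296 - 491) + 1/305 = -195 + 1/305 = -59474/305 ≈ -195.00)
O = 416 (O = 8 - ((-69 - 300) - 39) = 8 - (-369 - 39) = 8 - 1*(-408) = 8 + 408 = 416)
Z*O + M = 289*416 - 59474/305 = 120224 - 59474/305 = 36608846/305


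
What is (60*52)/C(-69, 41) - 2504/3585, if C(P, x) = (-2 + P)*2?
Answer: -5770384/254535 ≈ -22.670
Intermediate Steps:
C(P, x) = -4 + 2*P
(60*52)/C(-69, 41) - 2504/3585 = (60*52)/(-4 + 2*(-69)) - 2504/3585 = 3120/(-4 - 138) - 2504*1/3585 = 3120/(-142) - 2504/3585 = 3120*(-1/142) - 2504/3585 = -1560/71 - 2504/3585 = -5770384/254535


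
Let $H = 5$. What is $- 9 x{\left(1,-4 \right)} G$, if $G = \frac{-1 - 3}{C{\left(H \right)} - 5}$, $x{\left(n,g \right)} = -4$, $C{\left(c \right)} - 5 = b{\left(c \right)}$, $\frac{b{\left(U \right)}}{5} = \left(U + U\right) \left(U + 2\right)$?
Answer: $- \frac{72}{175} \approx -0.41143$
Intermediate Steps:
$b{\left(U \right)} = 10 U \left(2 + U\right)$ ($b{\left(U \right)} = 5 \left(U + U\right) \left(U + 2\right) = 5 \cdot 2 U \left(2 + U\right) = 10 U \left(2 + U\right)$)
$C{\left(c \right)} = 5 + 10 c \left(2 + c\right)$
$G = - \frac{2}{175}$ ($G = \frac{-1 - 3}{\left(5 + 10 \cdot 5 \left(2 + 5\right)\right) - 5} = - \frac{4}{\left(5 + 10 \cdot 5 \cdot 7\right) - 5} = - \frac{4}{\left(5 + 350\right) - 5} = - \frac{4}{355 - 5} = - \frac{4}{350} = \left(-4\right) \frac{1}{350} = - \frac{2}{175} \approx -0.011429$)
$- 9 x{\left(1,-4 \right)} G = \left(-9\right) \left(-4\right) \left(- \frac{2}{175}\right) = 36 \left(- \frac{2}{175}\right) = - \frac{72}{175}$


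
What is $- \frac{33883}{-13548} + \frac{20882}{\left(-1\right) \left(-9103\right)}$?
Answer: $\frac{591346285}{123327444} \approx 4.7949$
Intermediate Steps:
$- \frac{33883}{-13548} + \frac{20882}{\left(-1\right) \left(-9103\right)} = \left(-33883\right) \left(- \frac{1}{13548}\right) + \frac{20882}{9103} = \frac{33883}{13548} + 20882 \cdot \frac{1}{9103} = \frac{33883}{13548} + \frac{20882}{9103} = \frac{591346285}{123327444}$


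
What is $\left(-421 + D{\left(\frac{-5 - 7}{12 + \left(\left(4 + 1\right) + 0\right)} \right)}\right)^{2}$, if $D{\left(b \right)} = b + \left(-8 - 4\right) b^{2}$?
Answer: $\frac{15277207201}{83521} \approx 1.8291 \cdot 10^{5}$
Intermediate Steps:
$D{\left(b \right)} = b - 12 b^{2}$ ($D{\left(b \right)} = b + \left(-8 - 4\right) b^{2} = b - 12 b^{2}$)
$\left(-421 + D{\left(\frac{-5 - 7}{12 + \left(\left(4 + 1\right) + 0\right)} \right)}\right)^{2} = \left(-421 + \frac{-5 - 7}{12 + \left(\left(4 + 1\right) + 0\right)} \left(1 - 12 \frac{-5 - 7}{12 + \left(\left(4 + 1\right) + 0\right)}\right)\right)^{2} = \left(-421 + - \frac{12}{12 + \left(5 + 0\right)} \left(1 - 12 \left(- \frac{12}{12 + \left(5 + 0\right)}\right)\right)\right)^{2} = \left(-421 + - \frac{12}{12 + 5} \left(1 - 12 \left(- \frac{12}{12 + 5}\right)\right)\right)^{2} = \left(-421 + - \frac{12}{17} \left(1 - 12 \left(- \frac{12}{17}\right)\right)\right)^{2} = \left(-421 + \left(-12\right) \frac{1}{17} \left(1 - 12 \left(\left(-12\right) \frac{1}{17}\right)\right)\right)^{2} = \left(-421 - \frac{12 \left(1 - - \frac{144}{17}\right)}{17}\right)^{2} = \left(-421 - \frac{12 \left(1 + \frac{144}{17}\right)}{17}\right)^{2} = \left(-421 - \frac{1932}{289}\right)^{2} = \left(- \frac{123601}{289}\right)^{2} = \frac{15277207201}{83521}$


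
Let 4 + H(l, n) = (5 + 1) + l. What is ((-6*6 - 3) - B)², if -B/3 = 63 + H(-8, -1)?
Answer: 17424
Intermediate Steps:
H(l, n) = 2 + l (H(l, n) = -4 + ((5 + 1) + l) = -4 + (6 + l) = 2 + l)
B = -171 (B = -3*(63 + (2 - 8)) = -3*(63 - 6) = -3*57 = -171)
((-6*6 - 3) - B)² = ((-6*6 - 3) - 1*(-171))² = ((-36 - 3) + 171)² = (-39 + 171)² = 132² = 17424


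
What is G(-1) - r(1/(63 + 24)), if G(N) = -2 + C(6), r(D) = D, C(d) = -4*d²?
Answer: -12703/87 ≈ -146.01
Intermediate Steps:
G(N) = -146 (G(N) = -2 - 4*6² = -2 - 4*36 = -2 - 144 = -146)
G(-1) - r(1/(63 + 24)) = -146 - 1/(63 + 24) = -146 - 1/87 = -12703/87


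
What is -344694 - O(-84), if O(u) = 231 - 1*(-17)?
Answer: -344942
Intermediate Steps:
O(u) = 248 (O(u) = 231 + 17 = 248)
-344694 - O(-84) = -344694 - 1*248 = -344694 - 248 = -344942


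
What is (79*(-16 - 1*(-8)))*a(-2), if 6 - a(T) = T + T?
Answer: -6320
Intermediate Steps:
a(T) = 6 - 2*T (a(T) = 6 - (T + T) = 6 - 2*T)
(79*(-16 - 1*(-8)))*a(-2) = (79*(-16 - 1*(-8)))*(6 - 2*(-2)) = (79*(-16 + 8))*(6 + 4) = (79*(-8))*10 = -632*10 = -6320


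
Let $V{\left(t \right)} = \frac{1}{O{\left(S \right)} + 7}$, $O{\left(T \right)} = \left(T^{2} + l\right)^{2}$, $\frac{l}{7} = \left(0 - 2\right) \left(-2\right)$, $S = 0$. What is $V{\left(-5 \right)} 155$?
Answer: $\frac{155}{791} \approx 0.19595$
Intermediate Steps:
$l = 28$ ($l = 7 \left(0 - 2\right) \left(-2\right) = 7 \left(\left(-2\right) \left(-2\right)\right) = 7 \cdot 4 = 28$)
$O{\left(T \right)} = \left(28 + T^{2}\right)^{2}$ ($O{\left(T \right)} = \left(T^{2} + 28\right)^{2} = \left(28 + T^{2}\right)^{2}$)
$V{\left(t \right)} = \frac{1}{791}$ ($V{\left(t \right)} = \frac{1}{\left(28 + 0^{2}\right)^{2} + 7} = \frac{1}{\left(28 + 0\right)^{2} + 7} = \frac{1}{28^{2} + 7} = \frac{1}{784 + 7} = \frac{1}{791}$)
$V{\left(-5 \right)} 155 = \frac{1}{791} \cdot 155 = \frac{155}{791}$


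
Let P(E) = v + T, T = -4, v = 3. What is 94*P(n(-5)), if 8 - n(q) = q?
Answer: -94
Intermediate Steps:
n(q) = 8 - q
P(E) = -1 (P(E) = 3 - 4 = -1)
94*P(n(-5)) = 94*(-1) = -94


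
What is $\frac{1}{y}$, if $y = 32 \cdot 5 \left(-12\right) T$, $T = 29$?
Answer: $- \frac{1}{55680} \approx -1.796 \cdot 10^{-5}$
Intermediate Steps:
$y = -55680$ ($y = 32 \cdot 5 \left(-12\right) 29 = 32 \left(-60\right) 29 = \left(-1920\right) 29 = -55680$)
$\frac{1}{y} = \frac{1}{-55680} = - \frac{1}{55680}$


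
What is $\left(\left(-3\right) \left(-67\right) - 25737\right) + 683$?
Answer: $-24853$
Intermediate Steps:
$\left(\left(-3\right) \left(-67\right) - 25737\right) + 683 = \left(201 - 25737\right) + 683 = -25536 + 683 = -24853$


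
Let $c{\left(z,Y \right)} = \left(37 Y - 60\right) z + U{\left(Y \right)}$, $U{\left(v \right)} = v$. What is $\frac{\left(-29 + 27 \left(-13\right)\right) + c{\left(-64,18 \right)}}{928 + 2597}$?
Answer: $- \frac{39146}{3525} \approx -11.105$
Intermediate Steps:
$c{\left(z,Y \right)} = Y + z \left(-60 + 37 Y\right)$ ($c{\left(z,Y \right)} = \left(37 Y - 60\right) z + Y = \left(-60 + 37 Y\right) z + Y = z \left(-60 + 37 Y\right) + Y = Y + z \left(-60 + 37 Y\right)$)
$\frac{\left(-29 + 27 \left(-13\right)\right) + c{\left(-64,18 \right)}}{928 + 2597} = \frac{\left(-29 + 27 \left(-13\right)\right) + \left(18 - -3840 + 37 \cdot 18 \left(-64\right)\right)}{928 + 2597} = \frac{\left(-29 - 351\right) + \left(18 + 3840 - 42624\right)}{3525} = \left(-380 - 38766\right) \frac{1}{3525} = \left(-39146\right) \frac{1}{3525} = - \frac{39146}{3525}$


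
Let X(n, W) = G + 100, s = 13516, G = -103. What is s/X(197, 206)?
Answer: -13516/3 ≈ -4505.3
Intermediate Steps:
X(n, W) = -3 (X(n, W) = -103 + 100 = -3)
s/X(197, 206) = 13516/(-3) = 13516*(-⅓) = -13516/3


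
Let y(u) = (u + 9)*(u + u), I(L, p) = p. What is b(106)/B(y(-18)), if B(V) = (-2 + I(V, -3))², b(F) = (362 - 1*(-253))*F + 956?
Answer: 66146/25 ≈ 2645.8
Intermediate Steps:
b(F) = 956 + 615*F (b(F) = (362 + 253)*F + 956 = 615*F + 956 = 956 + 615*F)
y(u) = 2*u*(9 + u) (y(u) = (9 + u)*(2*u) = 2*u*(9 + u))
B(V) = 25 (B(V) = (-2 - 3)² = (-5)² = 25)
b(106)/B(y(-18)) = (956 + 615*106)/25 = (956 + 65190)*(1/25) = 66146*(1/25) = 66146/25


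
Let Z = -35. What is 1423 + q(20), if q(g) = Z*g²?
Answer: -12577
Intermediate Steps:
q(g) = -35*g²
1423 + q(20) = 1423 - 35*20² = 1423 - 35*400 = 1423 - 14000 = -12577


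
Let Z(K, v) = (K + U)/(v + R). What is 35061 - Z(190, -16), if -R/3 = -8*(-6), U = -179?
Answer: 5609771/160 ≈ 35061.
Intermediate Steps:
R = -144 (R = -(-24)*(-6) = -3*48 = -144)
Z(K, v) = (-179 + K)/(-144 + v) (Z(K, v) = (K - 179)/(v - 144) = (-179 + K)/(-144 + v))
35061 - Z(190, -16) = 35061 - (-179 + 190)/(-144 - 16) = 35061 - 11/(-160) = 35061 - (-1)*11/160 = 35061 - 1*(-11/160) = 35061 + 11/160 = 5609771/160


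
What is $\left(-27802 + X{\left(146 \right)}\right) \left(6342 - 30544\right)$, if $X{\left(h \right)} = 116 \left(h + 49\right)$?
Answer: $125414764$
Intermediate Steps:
$X{\left(h \right)} = 5684 + 116 h$ ($X{\left(h \right)} = 116 \left(49 + h\right) = 5684 + 116 h$)
$\left(-27802 + X{\left(146 \right)}\right) \left(6342 - 30544\right) = \left(-27802 + \left(5684 + 116 \cdot 146\right)\right) \left(6342 - 30544\right) = \left(-27802 + \left(5684 + 16936\right)\right) \left(-24202\right) = \left(-27802 + 22620\right) \left(-24202\right) = \left(-5182\right) \left(-24202\right) = 125414764$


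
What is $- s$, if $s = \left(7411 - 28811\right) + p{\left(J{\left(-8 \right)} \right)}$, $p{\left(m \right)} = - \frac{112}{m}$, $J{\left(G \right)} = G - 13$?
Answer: $\frac{64184}{3} \approx 21395.0$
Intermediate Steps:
$J{\left(G \right)} = -13 + G$
$s = - \frac{64184}{3}$ ($s = \left(7411 - 28811\right) - \frac{112}{-13 - 8} = -21400 - \frac{112}{-21} = -21400 - - \frac{16}{3} = -21400 + \frac{16}{3} = - \frac{64184}{3} \approx -21395.0$)
$- s = \left(-1\right) \left(- \frac{64184}{3}\right) = \frac{64184}{3}$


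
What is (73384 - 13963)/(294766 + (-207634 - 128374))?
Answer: -59421/41242 ≈ -1.4408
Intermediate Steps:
(73384 - 13963)/(294766 + (-207634 - 128374)) = 59421/(294766 - 336008) = 59421/(-41242) = 59421*(-1/41242) = -59421/41242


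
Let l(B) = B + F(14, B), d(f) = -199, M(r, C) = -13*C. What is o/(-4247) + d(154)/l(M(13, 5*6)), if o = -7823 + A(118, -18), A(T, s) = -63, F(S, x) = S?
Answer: 3810289/1596872 ≈ 2.3861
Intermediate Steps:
o = -7886 (o = -7823 - 63 = -7886)
l(B) = 14 + B (l(B) = B + 14 = 14 + B)
o/(-4247) + d(154)/l(M(13, 5*6)) = -7886/(-4247) - 199/(14 - 65*6) = -7886*(-1/4247) - 199/(14 - 13*30) = 7886/4247 - 199/(14 - 390) = 7886/4247 - 199/(-376) = 7886/4247 - 199*(-1/376) = 7886/4247 + 199/376 = 3810289/1596872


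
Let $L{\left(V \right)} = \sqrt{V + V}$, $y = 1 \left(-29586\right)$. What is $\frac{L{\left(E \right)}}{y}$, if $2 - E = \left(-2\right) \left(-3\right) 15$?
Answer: $- \frac{2 i \sqrt{11}}{14793} \approx - 0.0004484 i$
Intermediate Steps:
$y = -29586$
$E = -88$ ($E = 2 - \left(-2\right) \left(-3\right) 15 = 2 - 6 \cdot 15 = 2 - 90 = -88$)
$L{\left(V \right)} = \sqrt{2} \sqrt{V}$ ($L{\left(V \right)} = \sqrt{2 V} = \sqrt{2} \sqrt{V}$)
$\frac{L{\left(E \right)}}{y} = \frac{\sqrt{2} \sqrt{-88}}{-29586} = \sqrt{2} \cdot 2 i \sqrt{22} \left(- \frac{1}{29586}\right) = 4 i \sqrt{11} \left(- \frac{1}{29586}\right) = - \frac{2 i \sqrt{11}}{14793}$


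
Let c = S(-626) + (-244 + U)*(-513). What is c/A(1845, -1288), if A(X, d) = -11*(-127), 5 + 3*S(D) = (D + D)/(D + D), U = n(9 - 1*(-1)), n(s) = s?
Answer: 360122/4191 ≈ 85.927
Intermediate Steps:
U = 10 (U = 9 - 1*(-1) = 9 + 1 = 10)
S(D) = -4/3 (S(D) = -5/3 + ((D + D)/(D + D))/3 = -5/3 + ((2*D)/((2*D)))/3 = -5/3 + ((2*D)*(1/(2*D)))/3 = -5/3 + (⅓)*1 = -5/3 + ⅓ = -4/3)
A(X, d) = 1397
c = 360122/3 (c = -4/3 + (-244 + 10)*(-513) = -4/3 - 234*(-513) = -4/3 + 120042 = 360122/3 ≈ 1.2004e+5)
c/A(1845, -1288) = (360122/3)/1397 = (360122/3)*(1/1397) = 360122/4191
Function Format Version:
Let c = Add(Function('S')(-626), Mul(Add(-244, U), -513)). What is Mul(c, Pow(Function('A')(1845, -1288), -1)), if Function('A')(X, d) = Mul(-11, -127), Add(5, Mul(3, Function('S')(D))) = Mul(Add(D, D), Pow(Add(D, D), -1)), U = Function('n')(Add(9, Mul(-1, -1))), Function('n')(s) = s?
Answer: Rational(360122, 4191) ≈ 85.927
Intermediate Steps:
U = 10 (U = Add(9, Mul(-1, -1)) = Add(9, 1) = 10)
Function('S')(D) = Rational(-4, 3) (Function('S')(D) = Add(Rational(-5, 3), Mul(Rational(1, 3), Mul(Add(D, D), Pow(Add(D, D), -1)))) = Add(Rational(-5, 3), Mul(Rational(1, 3), Mul(Mul(2, D), Pow(Mul(2, D), -1)))) = Add(Rational(-5, 3), Mul(Rational(1, 3), Mul(Mul(2, D), Mul(Rational(1, 2), Pow(D, -1))))) = Add(Rational(-5, 3), Mul(Rational(1, 3), 1)) = Add(Rational(-5, 3), Rational(1, 3)) = Rational(-4, 3))
Function('A')(X, d) = 1397
c = Rational(360122, 3) (c = Add(Rational(-4, 3), Mul(Add(-244, 10), -513)) = Add(Rational(-4, 3), Mul(-234, -513)) = Add(Rational(-4, 3), 120042) = Rational(360122, 3) ≈ 1.2004e+5)
Mul(c, Pow(Function('A')(1845, -1288), -1)) = Mul(Rational(360122, 3), Pow(1397, -1)) = Mul(Rational(360122, 3), Rational(1, 1397)) = Rational(360122, 4191)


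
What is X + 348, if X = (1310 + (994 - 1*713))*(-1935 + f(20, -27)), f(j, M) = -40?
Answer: -3141877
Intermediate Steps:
X = -3142225 (X = (1310 + (994 - 1*713))*(-1935 - 40) = (1310 + (994 - 713))*(-1975) = (1310 + 281)*(-1975) = 1591*(-1975) = -3142225)
X + 348 = -3142225 + 348 = -3141877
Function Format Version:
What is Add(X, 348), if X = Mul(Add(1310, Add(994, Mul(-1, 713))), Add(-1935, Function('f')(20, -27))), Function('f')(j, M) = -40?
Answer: -3141877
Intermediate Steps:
X = -3142225 (X = Mul(Add(1310, Add(994, Mul(-1, 713))), Add(-1935, -40)) = Mul(Add(1310, Add(994, -713)), -1975) = Mul(Add(1310, 281), -1975) = Mul(1591, -1975) = -3142225)
Add(X, 348) = Add(-3142225, 348) = -3141877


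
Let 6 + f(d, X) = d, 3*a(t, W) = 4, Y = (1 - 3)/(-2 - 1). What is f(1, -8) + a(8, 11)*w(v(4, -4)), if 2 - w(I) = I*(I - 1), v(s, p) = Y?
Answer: -55/27 ≈ -2.0370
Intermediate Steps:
Y = ⅔ (Y = -2/(-3) = -2*(-⅓) = ⅔ ≈ 0.66667)
v(s, p) = ⅔
w(I) = 2 - I*(-1 + I) (w(I) = 2 - I*(I - 1) = 2 - I*(-1 + I))
a(t, W) = 4/3 (a(t, W) = (⅓)*4 = 4/3)
f(d, X) = -6 + d
f(1, -8) + a(8, 11)*w(v(4, -4)) = (-6 + 1) + 4*(2 + ⅔ - (⅔)²)/3 = -5 + 4*(2 + ⅔ - 1*4/9)/3 = -5 + 4*(2 + ⅔ - 4/9)/3 = -5 + (4/3)*(20/9) = -5 + 80/27 = -55/27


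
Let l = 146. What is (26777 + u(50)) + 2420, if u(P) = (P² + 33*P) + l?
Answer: 33493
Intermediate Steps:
u(P) = 146 + P² + 33*P (u(P) = (P² + 33*P) + 146 = 146 + P² + 33*P)
(26777 + u(50)) + 2420 = (26777 + (146 + 50² + 33*50)) + 2420 = (26777 + (146 + 2500 + 1650)) + 2420 = (26777 + 4296) + 2420 = 31073 + 2420 = 33493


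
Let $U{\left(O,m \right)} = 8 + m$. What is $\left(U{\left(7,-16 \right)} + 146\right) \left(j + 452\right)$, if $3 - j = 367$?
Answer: $12144$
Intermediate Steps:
$j = -364$ ($j = 3 - 367 = -364$)
$\left(U{\left(7,-16 \right)} + 146\right) \left(j + 452\right) = \left(\left(8 - 16\right) + 146\right) \left(-364 + 452\right) = \left(-8 + 146\right) 88 = 138 \cdot 88 = 12144$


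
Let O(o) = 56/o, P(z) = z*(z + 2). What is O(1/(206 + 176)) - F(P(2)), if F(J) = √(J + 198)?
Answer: 21392 - √206 ≈ 21378.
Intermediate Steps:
P(z) = z*(2 + z)
F(J) = √(198 + J)
O(1/(206 + 176)) - F(P(2)) = 56/(1/(206 + 176)) - √(198 + 2*(2 + 2)) = 56/(1/382) - √(198 + 2*4) = 56/(1/382) - √(198 + 8) = 56*382 - √206 = 21392 - √206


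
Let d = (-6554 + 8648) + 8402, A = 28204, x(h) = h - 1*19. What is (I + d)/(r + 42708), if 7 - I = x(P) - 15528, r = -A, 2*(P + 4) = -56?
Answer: 1863/1036 ≈ 1.7983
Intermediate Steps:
P = -32 (P = -4 + (1/2)*(-56) = -4 - 28 = -32)
x(h) = -19 + h (x(h) = h - 19 = -19 + h)
r = -28204 (r = -1*28204 = -28204)
d = 10496 (d = 2094 + 8402 = 10496)
I = 15586 (I = 7 - ((-19 - 32) - 15528) = 7 - (-51 - 15528) = 7 - 1*(-15579) = 7 + 15579 = 15586)
(I + d)/(r + 42708) = (15586 + 10496)/(-28204 + 42708) = 26082/14504 = 26082*(1/14504) = 1863/1036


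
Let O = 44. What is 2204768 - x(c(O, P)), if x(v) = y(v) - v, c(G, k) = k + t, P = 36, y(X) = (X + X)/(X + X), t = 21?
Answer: 2204824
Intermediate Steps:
y(X) = 1 (y(X) = (2*X)/((2*X)) = (2*X)*(1/(2*X)) = 1)
c(G, k) = 21 + k (c(G, k) = k + 21 = 21 + k)
x(v) = 1 - v
2204768 - x(c(O, P)) = 2204768 - (1 - (21 + 36)) = 2204768 - (1 - 1*57) = 2204768 - (1 - 57) = 2204768 - 1*(-56) = 2204768 + 56 = 2204824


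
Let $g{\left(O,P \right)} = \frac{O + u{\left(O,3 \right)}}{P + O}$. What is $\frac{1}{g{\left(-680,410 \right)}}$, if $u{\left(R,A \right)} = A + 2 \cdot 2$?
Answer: $\frac{270}{673} \approx 0.40119$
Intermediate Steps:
$u{\left(R,A \right)} = 4 + A$ ($u{\left(R,A \right)} = A + 4 = 4 + A$)
$g{\left(O,P \right)} = \frac{7 + O}{O + P}$ ($g{\left(O,P \right)} = \frac{O + \left(4 + 3\right)}{P + O} = \frac{O + 7}{O + P} = \frac{7 + O}{O + P}$)
$\frac{1}{g{\left(-680,410 \right)}} = \frac{1}{\frac{1}{-680 + 410} \left(7 - 680\right)} = \frac{1}{\frac{1}{-270} \left(-673\right)} = \frac{1}{\left(- \frac{1}{270}\right) \left(-673\right)} = \frac{1}{\frac{673}{270}} = \frac{270}{673}$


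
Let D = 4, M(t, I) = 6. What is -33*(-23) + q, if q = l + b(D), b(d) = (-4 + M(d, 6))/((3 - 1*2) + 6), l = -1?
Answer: 5308/7 ≈ 758.29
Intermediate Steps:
b(d) = 2/7 (b(d) = (-4 + 6)/((3 - 1*2) + 6) = 2/((3 - 2) + 6) = 2/(1 + 6) = 2/7)
q = -5/7 (q = -1 + 2/7 = -5/7 ≈ -0.71429)
-33*(-23) + q = -33*(-23) - 5/7 = 759 - 5/7 = 5308/7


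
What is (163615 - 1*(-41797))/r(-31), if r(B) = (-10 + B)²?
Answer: 205412/1681 ≈ 122.20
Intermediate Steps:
(163615 - 1*(-41797))/r(-31) = (163615 - 1*(-41797))/((-10 - 31)²) = (163615 + 41797)/((-41)²) = 205412/1681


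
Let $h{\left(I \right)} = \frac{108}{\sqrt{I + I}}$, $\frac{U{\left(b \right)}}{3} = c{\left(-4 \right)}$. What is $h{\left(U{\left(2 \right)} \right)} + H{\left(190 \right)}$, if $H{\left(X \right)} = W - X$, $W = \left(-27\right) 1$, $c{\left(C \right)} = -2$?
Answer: $-217 - 18 i \sqrt{3} \approx -217.0 - 31.177 i$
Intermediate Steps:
$W = -27$
$H{\left(X \right)} = -27 - X$
$U{\left(b \right)} = -6$ ($U{\left(b \right)} = 3 \left(-2\right) = -6$)
$h{\left(I \right)} = \frac{54 \sqrt{2}}{\sqrt{I}}$ ($h{\left(I \right)} = \frac{108}{\sqrt{2 I}} = \frac{108}{\sqrt{2} \sqrt{I}} = 108 \frac{\sqrt{2}}{2 \sqrt{I}} = \frac{54 \sqrt{2}}{\sqrt{I}}$)
$h{\left(U{\left(2 \right)} \right)} + H{\left(190 \right)} = \frac{54 \sqrt{2}}{i \sqrt{6}} - 217 = 54 \sqrt{2} \left(- \frac{i \sqrt{6}}{6}\right) - 217 = - 18 i \sqrt{3} - 217 = -217 - 18 i \sqrt{3}$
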